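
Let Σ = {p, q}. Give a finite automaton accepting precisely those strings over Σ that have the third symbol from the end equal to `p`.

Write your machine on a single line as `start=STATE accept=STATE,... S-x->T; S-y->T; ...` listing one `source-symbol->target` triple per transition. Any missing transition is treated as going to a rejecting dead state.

start=S0; accept=S7,S8,S9,S10; S0-p->S1; S0-q->S2; S1-p->S3; S1-q->S4; S2-p->S5; S2-q->S6; S3-p->S7; S3-q->S8; S4-p->S9; S4-q->S10; S5-p->S11; S5-q->S12; S6-p->S13; S6-q->S14; S7-p->S7; S7-q->S8; S8-p->S9; S8-q->S10; S9-p->S11; S9-q->S12; S10-p->S13; S10-q->S14; S11-p->S7; S11-q->S8; S12-p->S9; S12-q->S10; S13-p->S11; S13-q->S12; S14-p->S13; S14-q->S14

Because acceptance depends on a position counted from the end, the machine has to buffer the most recent 3 symbols. Make each state the string of the last up-to-3 symbols read; on input `x` shift the window left and append `x`. Accept when the buffered window has length 3 and begins with `p`.
15 states suffice.
          p    q  
>  S0     S1   S2 
   S1     S3   S4 
   S2     S5   S6 
   S3     S7   S8 
   S4     S9  S10 
   S5    S11  S12 
   S6    S13  S14 
 * S7     S7   S8 
 * S8     S9  S10 
 * S9    S11  S12 
 * S10   S13  S14 
   S11    S7   S8 
   S12    S9  S10 
   S13   S11  S12 
   S14   S13  S14 
(> = start, * = accepting)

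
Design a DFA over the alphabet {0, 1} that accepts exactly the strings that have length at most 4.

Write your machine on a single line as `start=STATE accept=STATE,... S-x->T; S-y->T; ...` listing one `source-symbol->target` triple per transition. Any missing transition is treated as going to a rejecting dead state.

start=S0; accept=S0,S1,S2,S3,S4; S0-0->S1; S0-1->S1; S1-0->S2; S1-1->S2; S2-0->S3; S2-1->S3; S3-0->S4; S3-1->S4; S4-0->S5; S4-1->S5; S5-0->S5; S5-1->S5

We only need to distinguish lengths 0, 1, …, 4, and '>4'. Chain S0 → S1 → S2 → S3 → S4 → S5 on every symbol, with S5 looping. Accepting states: {S0, S1, S2, S3, S4}.
A 6-state machine:
        0   1  
>* S0   S1  S1 
 * S1   S2  S2 
 * S2   S3  S3 
 * S3   S4  S4 
 * S4   S5  S5 
   S5   S5  S5 
(> = start, * = accepting)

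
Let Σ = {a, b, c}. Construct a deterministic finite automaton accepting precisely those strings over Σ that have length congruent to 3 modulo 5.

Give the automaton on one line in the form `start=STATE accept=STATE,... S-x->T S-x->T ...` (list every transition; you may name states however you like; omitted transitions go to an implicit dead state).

start=s0 accept=s3 s0-a->s1 s0-b->s1 s0-c->s1 s1-a->s2 s1-b->s2 s1-c->s2 s2-a->s3 s2-b->s3 s2-c->s3 s3-a->s4 s3-b->s4 s3-c->s4 s4-a->s0 s4-b->s0 s4-c->s0

Only the length mod 5 matters, so use a 5-cycle: from any state, every input symbol moves to the next state, wrapping s4 back to s0. Mark s3 accepting.
        a   b   c  
>  s0   s1  s1  s1 
   s1   s2  s2  s2 
   s2   s3  s3  s3 
 * s3   s4  s4  s4 
   s4   s0  s0  s0 
(> = start, * = accepting)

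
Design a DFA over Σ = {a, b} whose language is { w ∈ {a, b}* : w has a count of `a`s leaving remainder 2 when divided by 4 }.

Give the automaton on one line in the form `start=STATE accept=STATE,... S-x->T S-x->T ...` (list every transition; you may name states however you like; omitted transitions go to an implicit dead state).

start=s0 accept=s2 s0-a->s1 s0-b->s0 s1-a->s2 s1-b->s1 s2-a->s3 s2-b->s2 s3-a->s0 s3-b->s3

The only thing that matters is how many `a`s have appeared, reduced mod 4. Use one state per residue: s0 for 0, …, s3 for 3. Reading `a` moves to the next residue; anything else stays put. s2 is accepting.
A 4-state machine:
        a   b  
>  s0   s1  s0 
   s1   s2  s1 
 * s2   s3  s2 
   s3   s0  s3 
(> = start, * = accepting)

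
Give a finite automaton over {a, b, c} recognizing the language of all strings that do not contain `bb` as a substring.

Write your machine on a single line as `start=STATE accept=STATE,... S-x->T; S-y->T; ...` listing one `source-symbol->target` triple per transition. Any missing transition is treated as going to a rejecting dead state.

start=q0; accept=q0,q1; q0-a->q0; q0-b->q1; q0-c->q0; q1-a->q0; q1-b->q2; q1-c->q0; q2-a->q2; q2-b->q2; q2-c->q2

Track partial matches of the forbidden pattern `bb`. State q2 is a dead state reached once `bb` has occurred; every other state accepts. q0 means no part of `bb` is currently matched.
A 3-state machine:
        a   b   c  
>* q0   q0  q1  q0 
 * q1   q0  q2  q0 
   q2   q2  q2  q2 
(> = start, * = accepting)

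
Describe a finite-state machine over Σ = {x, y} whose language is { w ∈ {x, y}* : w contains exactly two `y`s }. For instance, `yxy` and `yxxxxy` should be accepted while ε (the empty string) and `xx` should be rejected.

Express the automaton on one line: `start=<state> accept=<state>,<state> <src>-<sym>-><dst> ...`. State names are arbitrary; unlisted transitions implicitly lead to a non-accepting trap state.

Only the number of `y`s matters, and only up to 3. Make a chain S0 → S1 → S2 → S3 advanced by each `y` (with S3 absorbing); every other symbol self-loops. The accepting set is {S2}.
With 4 states:
        x   y  
>  S0   S0  S1 
   S1   S1  S2 
 * S2   S2  S3 
   S3   S3  S3 
(> = start, * = accepting)

start=S0 accept=S2 S0-x->S0 S0-y->S1 S1-x->S1 S1-y->S2 S2-x->S2 S2-y->S3 S3-x->S3 S3-y->S3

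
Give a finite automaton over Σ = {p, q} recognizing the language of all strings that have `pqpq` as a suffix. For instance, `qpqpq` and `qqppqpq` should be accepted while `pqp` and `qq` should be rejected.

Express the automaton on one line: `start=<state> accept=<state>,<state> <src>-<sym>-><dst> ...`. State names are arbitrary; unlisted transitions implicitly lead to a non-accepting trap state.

Let each state record the length of the longest suffix of the input read so far that is also a prefix of `pqpq`. B means the last symbol is `p`; C means the last 2 symbols are `pq`; D means the last 3 symbols are `pqp`; E means the last 4 symbols are `pqpq`. Accept only at E, where the string currently ends in `pqpq`.
A 5-state machine:
       p  q 
>  A   B  A 
   B   B  C 
   C   D  A 
   D   B  E 
 * E   D  A 
(> = start, * = accepting)

start=A accept=E A-p->B A-q->A B-p->B B-q->C C-p->D C-q->A D-p->B D-q->E E-p->D E-q->A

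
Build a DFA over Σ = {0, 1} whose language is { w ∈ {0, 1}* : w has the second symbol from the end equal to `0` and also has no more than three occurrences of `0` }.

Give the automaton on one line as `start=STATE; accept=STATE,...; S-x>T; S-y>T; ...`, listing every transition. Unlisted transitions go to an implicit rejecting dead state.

start=s0; accept=s2,s3,s4,s5,s9; s0-0>s1; s0-1>s0; s1-0>s2; s1-1>s3; s2-0>s4; s2-1>s5; s3-0>s6; s3-1>s7; s4-0>s8; s4-1>s9; s5-0>s10; s5-1>s11; s6-0>s4; s6-1>s5; s7-0>s6; s7-1>s7; s8-0>s8; s8-1>s8; s9-0>s8; s9-1>s8; s10-0>s8; s10-1>s9; s11-0>s10; s11-1>s11

Build one automaton per condition and run them in lockstep. The first has 7 states tracking the last 2 symbols read; the second has 5 states tracking the count of `0`s, saturating at 4. A product state is a pair (one from each), accepting exactly when both do. Minimizing collapses redundant product states.
With 12 states:
          0    1  
>  s0     s1   s0 
   s1     s2   s3 
 * s2     s4   s5 
 * s3     s6   s7 
 * s4     s8   s9 
 * s5    s10  s11 
   s6     s4   s5 
   s7     s6   s7 
   s8     s8   s8 
 * s9     s8   s8 
   s10    s8   s9 
   s11   s10  s11 
(> = start, * = accepting)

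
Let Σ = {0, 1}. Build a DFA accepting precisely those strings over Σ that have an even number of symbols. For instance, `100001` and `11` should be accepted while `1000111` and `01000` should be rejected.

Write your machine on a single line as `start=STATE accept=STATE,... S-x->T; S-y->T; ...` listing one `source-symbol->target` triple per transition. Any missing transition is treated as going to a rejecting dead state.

start=A; accept=A; A-0->B; A-1->B; B-0->A; B-1->A

Only the length mod 2 matters, so use a 2-cycle: from any state, every input symbol moves to the next state, wrapping B back to A. Mark A accepting.
       0  1 
>* A   B  B 
   B   A  A 
(> = start, * = accepting)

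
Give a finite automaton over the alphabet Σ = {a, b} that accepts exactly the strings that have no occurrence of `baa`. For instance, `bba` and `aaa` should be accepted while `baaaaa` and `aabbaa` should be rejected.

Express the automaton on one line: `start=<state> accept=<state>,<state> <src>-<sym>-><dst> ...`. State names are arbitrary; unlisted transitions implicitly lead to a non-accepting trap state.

start=S0 accept=S0,S1,S2 S0-a->S0 S0-b->S1 S1-a->S2 S1-b->S1 S2-a->S3 S2-b->S1 S3-a->S3 S3-b->S3

This is the complement of 'contains `baa`'. Use the same substring-matching states — S0 through S3 holding how much of `baa` has just been matched — but flip the accepting set: everything except the trap S3 accepts.
With 4 states:
        a   b  
>* S0   S0  S1 
 * S1   S2  S1 
 * S2   S3  S1 
   S3   S3  S3 
(> = start, * = accepting)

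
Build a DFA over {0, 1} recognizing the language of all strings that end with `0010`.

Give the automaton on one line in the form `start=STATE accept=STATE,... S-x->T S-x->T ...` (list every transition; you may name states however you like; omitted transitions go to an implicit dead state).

Let each state record the length of the longest suffix of the input read so far that is also a prefix of `0010`. s1 means the last symbol is `0`; s2 means the last 2 symbols are `00`; s3 means the last 3 symbols are `001`; s4 means the last 4 symbols are `0010`. Accept only at s4, where the string currently ends in `0010`.
With 5 states:
        0   1  
>  s0   s1  s0 
   s1   s2  s0 
   s2   s2  s3 
   s3   s4  s0 
 * s4   s2  s0 
(> = start, * = accepting)

start=s0 accept=s4 s0-0->s1 s0-1->s0 s1-0->s2 s1-1->s0 s2-0->s2 s2-1->s3 s3-0->s4 s3-1->s0 s4-0->s2 s4-1->s0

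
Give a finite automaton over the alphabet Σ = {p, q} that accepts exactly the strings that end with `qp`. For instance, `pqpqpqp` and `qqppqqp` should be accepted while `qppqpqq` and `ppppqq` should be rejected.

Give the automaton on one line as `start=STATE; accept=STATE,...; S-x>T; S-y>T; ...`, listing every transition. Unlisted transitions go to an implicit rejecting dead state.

Remember how much of `qp` the current input suffix matches. State s0 means no match yet; s1 means the last symbol is `q`; s2 means the last 2 symbols are `qp`. Only s2 accepts. On a mismatch, fall back to the longest proper suffix that is still a prefix of `qp`.
3 states suffice.
        p   q  
>  s0   s0  s1 
   s1   s2  s1 
 * s2   s0  s1 
(> = start, * = accepting)

start=s0; accept=s2; s0-p>s0; s0-q>s1; s1-p>s2; s1-q>s1; s2-p>s0; s2-q>s1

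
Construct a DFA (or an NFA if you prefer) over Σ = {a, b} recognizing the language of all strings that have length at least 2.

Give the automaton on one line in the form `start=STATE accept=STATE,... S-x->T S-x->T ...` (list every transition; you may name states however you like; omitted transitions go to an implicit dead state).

We only need to distinguish lengths 0, 1, …, 2, and '>2'. Chain q0 → q1 → q2 → q3 on every symbol, with q3 looping. Accepting states: {q2, q3}.
4 states suffice.
        a   b  
>  q0   q1  q1 
   q1   q2  q2 
 * q2   q3  q3 
 * q3   q3  q3 
(> = start, * = accepting)

start=q0 accept=q2,q3 q0-a->q1 q0-b->q1 q1-a->q2 q1-b->q2 q2-a->q3 q2-b->q3 q3-a->q3 q3-b->q3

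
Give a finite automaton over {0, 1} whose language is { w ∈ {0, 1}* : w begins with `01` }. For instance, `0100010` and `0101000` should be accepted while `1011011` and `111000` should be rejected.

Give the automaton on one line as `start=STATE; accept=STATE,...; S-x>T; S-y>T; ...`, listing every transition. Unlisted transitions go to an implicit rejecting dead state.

Walk along `01` while the input agrees: from q0 take `0` to q1, and so on. Any deviation drops to the rejecting sink q3. Once q2 is reached the prefix is confirmed and every continuation is accepted.
        0   1  
>  q0   q1  q3 
   q1   q3  q2 
 * q2   q2  q2 
   q3   q3  q3 
(> = start, * = accepting)

start=q0; accept=q2; q0-0>q1; q0-1>q3; q1-0>q3; q1-1>q2; q2-0>q2; q2-1>q2; q3-0>q3; q3-1>q3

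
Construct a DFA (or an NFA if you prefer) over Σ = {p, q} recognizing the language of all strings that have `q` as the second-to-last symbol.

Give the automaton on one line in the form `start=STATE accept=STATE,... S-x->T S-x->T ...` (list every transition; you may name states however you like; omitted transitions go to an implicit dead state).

A DFA must remember the last 2 symbols (since which symbol is second-to-last isn't known until the input ends). Use one state per possible window of the last ≤2 symbols; accept from those whose window starts with `q`.
With 7 states:
        p   q  
>  s0   s1  s2 
   s1   s3  s4 
   s2   s5  s6 
   s3   s3  s4 
   s4   s5  s6 
 * s5   s3  s4 
 * s6   s5  s6 
(> = start, * = accepting)

start=s0 accept=s5,s6 s0-p->s1 s0-q->s2 s1-p->s3 s1-q->s4 s2-p->s5 s2-q->s6 s3-p->s3 s3-q->s4 s4-p->s5 s4-q->s6 s5-p->s3 s5-q->s4 s6-p->s5 s6-q->s6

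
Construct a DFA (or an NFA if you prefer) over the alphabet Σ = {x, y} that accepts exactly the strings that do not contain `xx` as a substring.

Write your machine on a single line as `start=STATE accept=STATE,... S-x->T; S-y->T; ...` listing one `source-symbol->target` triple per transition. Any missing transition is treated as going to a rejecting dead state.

start=s0; accept=s0,s1; s0-x->s1; s0-y->s0; s1-x->s2; s1-y->s0; s2-x->s2; s2-y->s2

This is the complement of 'contains `xx`'. Use the same substring-matching states — s0 through s2 holding how much of `xx` has just been matched — but flip the accepting set: everything except the trap s2 accepts.
A 3-state machine:
        x   y  
>* s0   s1  s0 
 * s1   s2  s0 
   s2   s2  s2 
(> = start, * = accepting)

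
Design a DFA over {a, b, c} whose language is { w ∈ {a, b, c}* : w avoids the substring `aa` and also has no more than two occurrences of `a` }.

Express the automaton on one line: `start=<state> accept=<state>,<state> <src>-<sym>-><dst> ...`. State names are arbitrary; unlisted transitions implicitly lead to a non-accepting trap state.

Build one automaton per condition and run them in lockstep. One (3 states) tracks partial matches of the forbidden pattern `aa`; the other (4 states) tracks the count of `a`s, saturating at 3. Each combined state is a pair, one component from each; accept when both components accept.
9 states suffice.
        a   b   c  
>* s0   s1  s0  s0 
 * s1   s2  s3  s3 
   s2   s4  s2  s2 
 * s3   s5  s3  s3 
   s4   s4  s4  s4 
 * s5   s4  s6  s6 
 * s6   s7  s6  s6 
   s7   s4  s8  s8 
   s8   s7  s8  s8 
(> = start, * = accepting)

start=s0 accept=s0,s1,s3,s5,s6 s0-a->s1 s0-b->s0 s0-c->s0 s1-a->s2 s1-b->s3 s1-c->s3 s2-a->s4 s2-b->s2 s2-c->s2 s3-a->s5 s3-b->s3 s3-c->s3 s4-a->s4 s4-b->s4 s4-c->s4 s5-a->s4 s5-b->s6 s5-c->s6 s6-a->s7 s6-b->s6 s6-c->s6 s7-a->s4 s7-b->s8 s7-c->s8 s8-a->s7 s8-b->s8 s8-c->s8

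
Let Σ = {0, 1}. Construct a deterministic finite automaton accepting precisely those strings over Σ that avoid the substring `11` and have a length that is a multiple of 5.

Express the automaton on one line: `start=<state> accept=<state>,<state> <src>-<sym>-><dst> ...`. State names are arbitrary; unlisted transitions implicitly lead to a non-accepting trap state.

start=S0 accept=S0,S10 S0-0->S1 S0-1->S2 S1-0->S3 S1-1->S4 S2-0->S3 S2-1->S5 S3-0->S6 S3-1->S7 S4-0->S6 S4-1->S5 S5-0->S5 S5-1->S5 S6-0->S8 S6-1->S9 S7-0->S8 S7-1->S5 S8-0->S0 S8-1->S10 S9-0->S0 S9-1->S5 S10-0->S1 S10-1->S5

Build one automaton per condition and run them in lockstep. One (3 states) tracks partial matches of the forbidden pattern `11`; the other (5 states) tracks the input length modulo 5. Each combined state is a pair, one component from each; accept when both components accept. Equivalent product states are then merged.
11 states suffice.
          0    1  
>* S0     S1   S2 
   S1     S3   S4 
   S2     S3   S5 
   S3     S6   S7 
   S4     S6   S5 
   S5     S5   S5 
   S6     S8   S9 
   S7     S8   S5 
   S8     S0  S10 
   S9     S0   S5 
 * S10    S1   S5 
(> = start, * = accepting)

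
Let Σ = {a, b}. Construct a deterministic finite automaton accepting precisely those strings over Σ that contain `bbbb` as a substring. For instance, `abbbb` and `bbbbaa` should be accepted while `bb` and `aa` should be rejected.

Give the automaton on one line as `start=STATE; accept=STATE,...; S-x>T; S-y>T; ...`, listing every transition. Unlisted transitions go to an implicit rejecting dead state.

start=q0; accept=q4; q0-a>q0; q0-b>q1; q1-a>q0; q1-b>q2; q2-a>q0; q2-b>q3; q3-a>q0; q3-b>q4; q4-a>q4; q4-b>q4

States q0..q3 record the length of the longest prefix of `bbbb` that matches the current input suffix. Reaching q4 means `bbbb` has been seen, and we stay there forever. Accept from q4.
A 5-state machine:
        a   b  
>  q0   q0  q1 
   q1   q0  q2 
   q2   q0  q3 
   q3   q0  q4 
 * q4   q4  q4 
(> = start, * = accepting)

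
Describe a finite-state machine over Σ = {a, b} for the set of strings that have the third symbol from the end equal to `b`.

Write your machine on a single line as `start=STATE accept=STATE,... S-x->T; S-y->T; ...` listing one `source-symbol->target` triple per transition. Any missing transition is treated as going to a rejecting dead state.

A DFA must remember the last 3 symbols (since which symbol is third-to-last isn't known until the input ends). Use one state per possible window of the last ≤3 symbols; accept from those whose window starts with `b`.
15 states suffice.
          a    b  
>  q0     q1   q2 
   q1     q3   q4 
   q2     q5   q6 
   q3     q7   q8 
   q4     q9  q10 
   q5    q11  q12 
   q6    q13  q14 
   q7     q7   q8 
   q8     q9  q10 
   q9    q11  q12 
   q10   q13  q14 
 * q11    q7   q8 
 * q12    q9  q10 
 * q13   q11  q12 
 * q14   q13  q14 
(> = start, * = accepting)

start=q0; accept=q11,q12,q13,q14; q0-a->q1; q0-b->q2; q1-a->q3; q1-b->q4; q2-a->q5; q2-b->q6; q3-a->q7; q3-b->q8; q4-a->q9; q4-b->q10; q5-a->q11; q5-b->q12; q6-a->q13; q6-b->q14; q7-a->q7; q7-b->q8; q8-a->q9; q8-b->q10; q9-a->q11; q9-b->q12; q10-a->q13; q10-b->q14; q11-a->q7; q11-b->q8; q12-a->q9; q12-b->q10; q13-a->q11; q13-b->q12; q14-a->q13; q14-b->q14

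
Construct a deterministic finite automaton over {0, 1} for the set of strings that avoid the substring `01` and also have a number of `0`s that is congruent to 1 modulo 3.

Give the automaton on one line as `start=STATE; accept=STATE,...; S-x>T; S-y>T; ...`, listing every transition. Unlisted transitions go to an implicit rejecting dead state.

Handle the two conditions separately and then intersect. The first has 3 states tracking partial matches of the forbidden pattern `01`; the second has 3 states tracking the count of `0`s modulo 3. A product state is a pair (one from each), accepting exactly when both do.
A 7-state machine:
       0  1 
>  A   B  A 
 * B   C  D 
   C   E  F 
   D   F  D 
   E   B  G 
   F   G  F 
   G   D  G 
(> = start, * = accepting)

start=A; accept=B; A-0>B; A-1>A; B-0>C; B-1>D; C-0>E; C-1>F; D-0>F; D-1>D; E-0>B; E-1>G; F-0>G; F-1>F; G-0>D; G-1>G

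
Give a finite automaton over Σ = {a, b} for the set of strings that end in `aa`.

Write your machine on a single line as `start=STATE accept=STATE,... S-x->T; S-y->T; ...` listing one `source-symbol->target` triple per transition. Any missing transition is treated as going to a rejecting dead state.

start=q0; accept=q2; q0-a->q1; q0-b->q0; q1-a->q2; q1-b->q0; q2-a->q2; q2-b->q0

Remember how much of `aa` the current input suffix matches. State q0 means no match yet; q1 means the last symbol is `a`; q2 means the last 2 symbols are `aa`. Only q2 accepts. On a mismatch, fall back to the longest proper suffix that is still a prefix of `aa`.
A 3-state machine:
        a   b  
>  q0   q1  q0 
   q1   q2  q0 
 * q2   q2  q0 
(> = start, * = accepting)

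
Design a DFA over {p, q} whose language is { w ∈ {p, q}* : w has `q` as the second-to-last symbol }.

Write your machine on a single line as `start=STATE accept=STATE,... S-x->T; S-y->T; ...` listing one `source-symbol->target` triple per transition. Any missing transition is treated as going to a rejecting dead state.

start=S0; accept=S5,S6; S0-p->S1; S0-q->S2; S1-p->S3; S1-q->S4; S2-p->S5; S2-q->S6; S3-p->S3; S3-q->S4; S4-p->S5; S4-q->S6; S5-p->S3; S5-q->S4; S6-p->S5; S6-q->S6

A DFA must remember the last 2 symbols (since which symbol is second-to-last isn't known until the input ends). Use one state per possible window of the last ≤2 symbols; accept from those whose window starts with `q`.
        p   q  
>  S0   S1  S2 
   S1   S3  S4 
   S2   S5  S6 
   S3   S3  S4 
   S4   S5  S6 
 * S5   S3  S4 
 * S6   S5  S6 
(> = start, * = accepting)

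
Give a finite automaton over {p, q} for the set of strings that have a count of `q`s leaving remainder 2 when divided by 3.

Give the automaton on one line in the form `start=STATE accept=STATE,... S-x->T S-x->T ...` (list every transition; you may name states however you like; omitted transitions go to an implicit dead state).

Keep the running count of `q`s modulo 3: each `q` advances along the cycle A → B → C → A while other symbols loop. Accept at C.
With 3 states:
       p  q 
>  A   A  B 
   B   B  C 
 * C   C  A 
(> = start, * = accepting)

start=A accept=C A-p->A A-q->B B-p->B B-q->C C-p->C C-q->A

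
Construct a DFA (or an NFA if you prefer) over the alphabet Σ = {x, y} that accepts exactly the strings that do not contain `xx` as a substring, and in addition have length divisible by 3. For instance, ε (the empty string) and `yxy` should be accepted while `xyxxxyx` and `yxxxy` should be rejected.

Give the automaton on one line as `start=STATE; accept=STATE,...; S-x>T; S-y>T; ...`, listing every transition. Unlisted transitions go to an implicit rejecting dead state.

Handle the two conditions separately and then intersect. The first has 3 states tracking partial matches of the forbidden pattern `xx`; the second has 3 states tracking the input length modulo 3. A product state is a pair (one from each), accepting exactly when both do.
        x   y  
>* q0   q1  q2 
   q1   q3  q4 
   q2   q5  q4 
   q3   q6  q6 
   q4   q7  q0 
   q5   q6  q0 
   q6   q8  q8 
 * q7   q8  q2 
   q8   q3  q3 
(> = start, * = accepting)

start=q0; accept=q0,q7; q0-x>q1; q0-y>q2; q1-x>q3; q1-y>q4; q2-x>q5; q2-y>q4; q3-x>q6; q3-y>q6; q4-x>q7; q4-y>q0; q5-x>q6; q5-y>q0; q6-x>q8; q6-y>q8; q7-x>q8; q7-y>q2; q8-x>q3; q8-y>q3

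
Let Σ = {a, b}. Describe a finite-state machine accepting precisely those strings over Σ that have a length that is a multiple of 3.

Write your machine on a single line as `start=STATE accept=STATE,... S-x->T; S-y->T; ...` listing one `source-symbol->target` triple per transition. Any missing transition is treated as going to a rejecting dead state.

Count input length modulo 3: every symbol advances one step around the cycle q0 → q1 → q2 → q0. Accept at q0.
3 states suffice.
        a   b  
>* q0   q1  q1 
   q1   q2  q2 
   q2   q0  q0 
(> = start, * = accepting)

start=q0; accept=q0; q0-a->q1; q0-b->q1; q1-a->q2; q1-b->q2; q2-a->q0; q2-b->q0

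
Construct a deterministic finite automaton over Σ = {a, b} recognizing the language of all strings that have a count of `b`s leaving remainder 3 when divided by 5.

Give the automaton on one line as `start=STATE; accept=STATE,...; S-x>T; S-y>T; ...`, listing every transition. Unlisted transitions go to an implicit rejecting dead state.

start=q0; accept=q3; q0-a>q0; q0-b>q1; q1-a>q1; q1-b>q2; q2-a>q2; q2-b>q3; q3-a>q3; q3-b>q4; q4-a>q4; q4-b>q0

The only thing that matters is how many `b`s have appeared, reduced mod 5. Use one state per residue: q0 for 0, …, q4 for 4. Reading `b` moves to the next residue; anything else stays put. q3 is accepting.
With 5 states:
        a   b  
>  q0   q0  q1 
   q1   q1  q2 
   q2   q2  q3 
 * q3   q3  q4 
   q4   q4  q0 
(> = start, * = accepting)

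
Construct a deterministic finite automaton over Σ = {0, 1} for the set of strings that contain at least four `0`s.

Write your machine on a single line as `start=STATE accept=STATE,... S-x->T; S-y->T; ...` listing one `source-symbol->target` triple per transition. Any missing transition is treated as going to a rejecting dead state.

Count `0`s, saturating at 5: states q0 through q4 mean 0 through 4 `0`s seen; q5 means more than 4. Each `0` increments (capped at q5); other symbols loop. Accept from {q4, q5}.
With 6 states:
        0   1  
>  q0   q1  q0 
   q1   q2  q1 
   q2   q3  q2 
   q3   q4  q3 
 * q4   q5  q4 
 * q5   q5  q5 
(> = start, * = accepting)

start=q0; accept=q4,q5; q0-0->q1; q0-1->q0; q1-0->q2; q1-1->q1; q2-0->q3; q2-1->q2; q3-0->q4; q3-1->q3; q4-0->q5; q4-1->q4; q5-0->q5; q5-1->q5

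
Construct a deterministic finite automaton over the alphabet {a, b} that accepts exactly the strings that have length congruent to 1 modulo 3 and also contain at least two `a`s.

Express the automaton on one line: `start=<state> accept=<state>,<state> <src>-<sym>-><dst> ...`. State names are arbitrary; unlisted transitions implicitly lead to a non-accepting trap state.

start=S0 accept=S8 S0-a->S1 S0-b->S2 S1-a->S3 S1-b->S4 S2-a->S4 S2-b->S5 S3-a->S6 S3-b->S6 S4-a->S6 S4-b->S7 S5-a->S7 S5-b->S0 S6-a->S8 S6-b->S8 S7-a->S8 S7-b->S1 S8-a->S3 S8-b->S3

Handle the two conditions separately and then intersect. One (3 states) tracks the input length modulo 3; the other (4 states) tracks the count of `a`s, saturating at 3. Each combined state is a pair, one component from each; accept when both components accept. After merging equivalent states the machine shrinks.
A 9-state machine:
        a   b  
>  S0   S1  S2 
   S1   S3  S4 
   S2   S4  S5 
   S3   S6  S6 
   S4   S6  S7 
   S5   S7  S0 
   S6   S8  S8 
   S7   S8  S1 
 * S8   S3  S3 
(> = start, * = accepting)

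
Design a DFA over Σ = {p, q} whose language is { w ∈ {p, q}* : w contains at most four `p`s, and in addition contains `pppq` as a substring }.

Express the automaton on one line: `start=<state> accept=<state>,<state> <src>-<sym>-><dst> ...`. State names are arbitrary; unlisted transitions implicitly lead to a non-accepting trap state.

start=A accept=I,M A-p->B A-q->A B-p->C B-q->D C-p->E C-q->F D-p->G D-q->D E-p->H E-q->I F-p->J F-q->F G-p->K G-q->F H-p->L H-q->M I-p->M I-q->I J-p->N J-q->O K-p->H K-q->O L-p->L L-q->P M-p->P M-q->M N-p->L N-q->Q O-p->R O-q->O P-p->P P-q->P Q-p->S Q-q->Q R-p->T R-q->Q S-p->T S-q->U T-p->L T-q->U U-p->S U-q->U

Run two small machines in parallel and take their product. The first has 6 states tracking the count of `p`s, saturating at 5; the second has 5 states tracking whether and how much of `pppq` has been seen. A product state is a pair (one from each), accepting exactly when both do.
With 21 states:
       p  q 
>  A   B  A 
   B   C  D 
   C   E  F 
   D   G  D 
   E   H  I 
   F   J  F 
   G   K  F 
   H   L  M 
 * I   M  I 
   J   N  O 
   K   H  O 
   L   L  P 
 * M   P  M 
   N   L  Q 
   O   R  O 
   P   P  P 
   Q   S  Q 
   R   T  Q 
   S   T  U 
   T   L  U 
   U   S  U 
(> = start, * = accepting)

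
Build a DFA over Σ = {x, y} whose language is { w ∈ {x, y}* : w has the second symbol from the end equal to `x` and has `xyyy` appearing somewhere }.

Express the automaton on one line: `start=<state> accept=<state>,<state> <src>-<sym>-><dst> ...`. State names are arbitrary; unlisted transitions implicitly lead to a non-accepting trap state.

Handle the two conditions separately and then intersect. One (7 states) tracks the last 2 symbols read; the other (5 states) tracks whether and how much of `xyyy` has been seen. Each combined state is a pair, one component from each; accept when both components accept. Minimizing collapses redundant product states.
With 8 states:
        x   y  
>  s0   s1  s0 
   s1   s1  s2 
   s2   s1  s3 
   s3   s1  s4 
   s4   s5  s4 
   s5   s6  s7 
 * s6   s6  s7 
 * s7   s5  s4 
(> = start, * = accepting)

start=s0 accept=s6,s7 s0-x->s1 s0-y->s0 s1-x->s1 s1-y->s2 s2-x->s1 s2-y->s3 s3-x->s1 s3-y->s4 s4-x->s5 s4-y->s4 s5-x->s6 s5-y->s7 s6-x->s6 s6-y->s7 s7-x->s5 s7-y->s4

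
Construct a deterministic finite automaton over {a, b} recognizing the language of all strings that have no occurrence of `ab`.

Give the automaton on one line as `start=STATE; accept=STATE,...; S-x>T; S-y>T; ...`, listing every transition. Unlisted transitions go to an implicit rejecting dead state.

start=q0; accept=q0,q1; q0-a>q1; q0-b>q0; q1-a>q1; q1-b>q2; q2-a>q2; q2-b>q2

Track partial matches of the forbidden pattern `ab`. State q2 is a dead state reached once `ab` has occurred; every other state accepts. q0 means no part of `ab` is currently matched.
With 3 states:
        a   b  
>* q0   q1  q0 
 * q1   q1  q2 
   q2   q2  q2 
(> = start, * = accepting)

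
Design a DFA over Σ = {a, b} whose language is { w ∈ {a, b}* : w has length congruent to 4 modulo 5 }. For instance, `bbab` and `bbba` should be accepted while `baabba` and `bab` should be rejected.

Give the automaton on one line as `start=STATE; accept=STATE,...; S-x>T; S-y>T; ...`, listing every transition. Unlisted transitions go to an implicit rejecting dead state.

Count input length modulo 5: every symbol advances one step around the cycle q0 → q1 → q2 → q3 → q4 → q0. Accept at q4.
        a   b  
>  q0   q1  q1 
   q1   q2  q2 
   q2   q3  q3 
   q3   q4  q4 
 * q4   q0  q0 
(> = start, * = accepting)

start=q0; accept=q4; q0-a>q1; q0-b>q1; q1-a>q2; q1-b>q2; q2-a>q3; q2-b>q3; q3-a>q4; q3-b>q4; q4-a>q0; q4-b>q0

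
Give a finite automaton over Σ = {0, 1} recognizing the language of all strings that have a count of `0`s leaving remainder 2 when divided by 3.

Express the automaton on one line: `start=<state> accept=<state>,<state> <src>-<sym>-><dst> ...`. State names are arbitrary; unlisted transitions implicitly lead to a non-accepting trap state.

start=s0 accept=s2 s0-0->s1 s0-1->s0 s1-0->s2 s1-1->s1 s2-0->s0 s2-1->s2

Keep the running count of `0`s modulo 3: each `0` advances along the cycle s0 → s1 → s2 → s0 while other symbols loop. Accept at s2.
3 states suffice.
        0   1  
>  s0   s1  s0 
   s1   s2  s1 
 * s2   s0  s2 
(> = start, * = accepting)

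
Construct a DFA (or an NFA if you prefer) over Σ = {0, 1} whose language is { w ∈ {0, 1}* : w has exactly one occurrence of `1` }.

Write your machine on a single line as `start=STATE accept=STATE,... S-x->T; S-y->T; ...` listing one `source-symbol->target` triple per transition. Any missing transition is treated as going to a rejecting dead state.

start=s0; accept=s1; s0-0->s0; s0-1->s1; s1-0->s1; s1-1->s2; s2-0->s2; s2-1->s2

Only the number of `1`s matters, and only up to 2. Make a chain s0 → s1 → s2 advanced by each `1` (with s2 absorbing); every other symbol self-loops. The accepting set is {s1}.
        0   1  
>  s0   s0  s1 
 * s1   s1  s2 
   s2   s2  s2 
(> = start, * = accepting)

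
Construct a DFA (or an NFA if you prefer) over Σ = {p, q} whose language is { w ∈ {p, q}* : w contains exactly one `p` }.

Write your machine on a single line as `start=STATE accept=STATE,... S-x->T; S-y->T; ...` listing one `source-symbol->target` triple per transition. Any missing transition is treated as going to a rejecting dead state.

start=A; accept=B; A-p->B; A-q->A; B-p->C; B-q->B; C-p->C; C-q->C

Count `p`s, saturating at 2: state A means no `p` yet, B means one `p` seen, C means more than one. Each `p` increments (capped at C); other symbols loop. Accept from {B}.
3 states suffice.
       p  q 
>  A   B  A 
 * B   C  B 
   C   C  C 
(> = start, * = accepting)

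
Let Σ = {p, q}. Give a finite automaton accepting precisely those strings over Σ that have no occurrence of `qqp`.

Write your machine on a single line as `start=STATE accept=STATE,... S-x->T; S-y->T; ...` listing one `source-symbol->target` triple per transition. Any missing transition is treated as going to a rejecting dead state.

start=S0; accept=S0,S1,S2; S0-p->S0; S0-q->S1; S1-p->S0; S1-q->S2; S2-p->S3; S2-q->S2; S3-p->S3; S3-q->S3

Track partial matches of the forbidden pattern `qqp`. State S3 is a dead state reached once `qqp` has occurred; every other state accepts. S0 means no part of `qqp` is currently matched.
With 4 states:
        p   q  
>* S0   S0  S1 
 * S1   S0  S2 
 * S2   S3  S2 
   S3   S3  S3 
(> = start, * = accepting)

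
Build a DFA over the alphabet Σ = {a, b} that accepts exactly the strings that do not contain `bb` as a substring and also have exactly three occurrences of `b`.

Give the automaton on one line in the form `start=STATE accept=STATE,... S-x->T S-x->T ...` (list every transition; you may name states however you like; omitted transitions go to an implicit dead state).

start=q0 accept=q6 q0-a->q0 q0-b->q1 q1-a->q2 q1-b->q3 q2-a->q2 q2-b->q4 q3-a->q3 q3-b->q3 q4-a->q5 q4-b->q3 q5-a->q5 q5-b->q6 q6-a->q6 q6-b->q3

Handle the two conditions separately and then intersect. The first has 3 states tracking partial matches of the forbidden pattern `bb`; the second has 5 states tracking the count of `b`s, saturating at 4. A product state is a pair (one from each), accepting exactly when both do. Equivalent product states are then merged.
With 7 states:
        a   b  
>  q0   q0  q1 
   q1   q2  q3 
   q2   q2  q4 
   q3   q3  q3 
   q4   q5  q3 
   q5   q5  q6 
 * q6   q6  q3 
(> = start, * = accepting)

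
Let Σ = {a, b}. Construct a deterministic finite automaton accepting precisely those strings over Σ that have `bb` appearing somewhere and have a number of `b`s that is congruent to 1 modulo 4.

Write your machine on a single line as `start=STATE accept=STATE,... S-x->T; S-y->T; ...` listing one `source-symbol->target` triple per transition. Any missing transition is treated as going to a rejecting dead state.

Handle the two conditions separately and then intersect. The first has 3 states tracking whether and how much of `bb` has been seen; the second has 4 states tracking the count of `b`s modulo 4. A product state is a pair (one from each), accepting exactly when both do.
With 12 states:
          a    b  
>  q0     q0   q1 
   q1     q2   q3 
   q2     q2   q4 
   q3     q3   q5 
   q4     q6   q5 
   q5     q5   q7 
   q6     q6   q8 
   q7     q7   q9 
   q8    q10   q7 
 * q9     q9   q3 
   q10   q10  q11 
   q11    q0   q9 
(> = start, * = accepting)

start=q0; accept=q9; q0-a->q0; q0-b->q1; q1-a->q2; q1-b->q3; q2-a->q2; q2-b->q4; q3-a->q3; q3-b->q5; q4-a->q6; q4-b->q5; q5-a->q5; q5-b->q7; q6-a->q6; q6-b->q8; q7-a->q7; q7-b->q9; q8-a->q10; q8-b->q7; q9-a->q9; q9-b->q3; q10-a->q10; q10-b->q11; q11-a->q0; q11-b->q9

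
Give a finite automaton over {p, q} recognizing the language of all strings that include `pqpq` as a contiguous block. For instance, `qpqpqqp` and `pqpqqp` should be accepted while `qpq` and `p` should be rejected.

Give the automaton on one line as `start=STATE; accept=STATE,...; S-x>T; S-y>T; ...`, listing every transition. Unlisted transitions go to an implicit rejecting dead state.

Track how much of `pqpq` has been matched so far: state A is no progress, E is the absorbing accept state reached once `pqpq` has occurred. Intermediate states record partial matches; on a mismatch, fall back to the longest reusable overlap.
5 states suffice.
       p  q 
>  A   B  A 
   B   B  C 
   C   D  A 
   D   B  E 
 * E   E  E 
(> = start, * = accepting)

start=A; accept=E; A-p>B; A-q>A; B-p>B; B-q>C; C-p>D; C-q>A; D-p>B; D-q>E; E-p>E; E-q>E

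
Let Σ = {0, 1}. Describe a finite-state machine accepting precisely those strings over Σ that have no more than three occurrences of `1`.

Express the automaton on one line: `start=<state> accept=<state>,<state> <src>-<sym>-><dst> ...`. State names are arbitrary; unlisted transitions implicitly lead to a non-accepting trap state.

start=q0 accept=q0,q1,q2,q3 q0-0->q0 q0-1->q1 q1-0->q1 q1-1->q2 q2-0->q2 q2-1->q3 q3-0->q3 q3-1->q4 q4-0->q4 q4-1->q4

Count `1`s, saturating at 4: states q0 through q3 mean 0 through 3 `1`s seen; q4 means more than 3. Each `1` increments (capped at q4); other symbols loop. Accept from {q0, q1, q2, q3}.
A 5-state machine:
        0   1  
>* q0   q0  q1 
 * q1   q1  q2 
 * q2   q2  q3 
 * q3   q3  q4 
   q4   q4  q4 
(> = start, * = accepting)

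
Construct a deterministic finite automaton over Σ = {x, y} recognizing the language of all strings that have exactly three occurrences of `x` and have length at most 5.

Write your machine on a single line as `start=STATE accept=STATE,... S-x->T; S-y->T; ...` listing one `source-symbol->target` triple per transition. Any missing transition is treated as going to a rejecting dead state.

Handle the two conditions separately and then intersect. One (5 states) tracks the count of `x`s, saturating at 4; the other (7 states) tracks the input length, saturating at 6. Each combined state is a pair, one component from each; accept when both components accept. After merging equivalent states the machine shrinks.
A 13-state machine:
          x    y  
>  s0     s1   s2 
   s1     s3   s4 
   s2     s4   s5 
   s3     s6   s7 
   s4     s7   s8 
   s5     s8   s9 
 * s6     s9  s10 
   s7    s10  s11 
   s8    s11   s9 
   s9     s9   s9 
 * s10    s9  s12 
   s11   s12   s9 
 * s12    s9   s9 
(> = start, * = accepting)

start=s0; accept=s6,s10,s12; s0-x->s1; s0-y->s2; s1-x->s3; s1-y->s4; s2-x->s4; s2-y->s5; s3-x->s6; s3-y->s7; s4-x->s7; s4-y->s8; s5-x->s8; s5-y->s9; s6-x->s9; s6-y->s10; s7-x->s10; s7-y->s11; s8-x->s11; s8-y->s9; s9-x->s9; s9-y->s9; s10-x->s9; s10-y->s12; s11-x->s12; s11-y->s9; s12-x->s9; s12-y->s9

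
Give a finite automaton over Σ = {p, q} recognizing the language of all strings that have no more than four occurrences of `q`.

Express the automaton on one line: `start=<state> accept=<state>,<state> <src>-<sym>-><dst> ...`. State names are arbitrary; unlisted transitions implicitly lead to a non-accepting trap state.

Only the number of `q`s matters, and only up to 5. Make a chain s0 → s1 → s2 → s3 → s4 → s5 advanced by each `q` (with s5 absorbing); every other symbol self-loops. The accepting set is {s0, s1, s2, s3, s4}.
With 6 states:
        p   q  
>* s0   s0  s1 
 * s1   s1  s2 
 * s2   s2  s3 
 * s3   s3  s4 
 * s4   s4  s5 
   s5   s5  s5 
(> = start, * = accepting)

start=s0 accept=s0,s1,s2,s3,s4 s0-p->s0 s0-q->s1 s1-p->s1 s1-q->s2 s2-p->s2 s2-q->s3 s3-p->s3 s3-q->s4 s4-p->s4 s4-q->s5 s5-p->s5 s5-q->s5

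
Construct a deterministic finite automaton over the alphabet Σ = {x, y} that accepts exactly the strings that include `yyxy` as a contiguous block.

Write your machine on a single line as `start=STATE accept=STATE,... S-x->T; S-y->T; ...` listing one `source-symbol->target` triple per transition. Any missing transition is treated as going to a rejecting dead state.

start=q0; accept=q4; q0-x->q0; q0-y->q1; q1-x->q0; q1-y->q2; q2-x->q3; q2-y->q2; q3-x->q0; q3-y->q4; q4-x->q4; q4-y->q4

States q0..q3 record the length of the longest prefix of `yyxy` that matches the current input suffix. Reaching q4 means `yyxy` has been seen, and we stay there forever. Accept from q4.
A 5-state machine:
        x   y  
>  q0   q0  q1 
   q1   q0  q2 
   q2   q3  q2 
   q3   q0  q4 
 * q4   q4  q4 
(> = start, * = accepting)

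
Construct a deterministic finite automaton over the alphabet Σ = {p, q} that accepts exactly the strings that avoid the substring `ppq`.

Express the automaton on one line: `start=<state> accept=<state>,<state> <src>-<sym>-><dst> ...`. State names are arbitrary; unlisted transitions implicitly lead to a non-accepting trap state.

start=s0 accept=s0,s1,s2 s0-p->s1 s0-q->s0 s1-p->s2 s1-q->s0 s2-p->s2 s2-q->s3 s3-p->s3 s3-q->s3

This is the complement of 'contains `ppq`'. Use the same substring-matching states — s0 through s3 holding how much of `ppq` has just been matched — but flip the accepting set: everything except the trap s3 accepts.
        p   q  
>* s0   s1  s0 
 * s1   s2  s0 
 * s2   s2  s3 
   s3   s3  s3 
(> = start, * = accepting)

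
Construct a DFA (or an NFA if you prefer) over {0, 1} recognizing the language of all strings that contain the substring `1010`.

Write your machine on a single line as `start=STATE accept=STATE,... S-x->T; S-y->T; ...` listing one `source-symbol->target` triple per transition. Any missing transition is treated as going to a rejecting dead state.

States q0..q3 record the length of the longest prefix of `1010` that matches the current input suffix. Reaching q4 means `1010` has been seen, and we stay there forever. Accept from q4.
        0   1  
>  q0   q0  q1 
   q1   q2  q1 
   q2   q0  q3 
   q3   q4  q1 
 * q4   q4  q4 
(> = start, * = accepting)

start=q0; accept=q4; q0-0->q0; q0-1->q1; q1-0->q2; q1-1->q1; q2-0->q0; q2-1->q3; q3-0->q4; q3-1->q1; q4-0->q4; q4-1->q4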